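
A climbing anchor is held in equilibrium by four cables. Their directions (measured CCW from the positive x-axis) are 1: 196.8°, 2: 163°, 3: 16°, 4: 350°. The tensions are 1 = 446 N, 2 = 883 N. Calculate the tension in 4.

Resolve: ΣF_x = 446 cos 196.8° + 883 cos 163° + T_3 cos 16° + T_4 cos 350° = 0.
        ΣF_y = 446 sin 196.8° + 883 sin 163° + T_3 sin 16° + T_4 sin 350° = 0.
The known terms sum to (-1271, 129.3) N, so 0.9613 T_3 + 0.9848 T_4 = 1271 and 0.2756 T_3 − 0.1736 T_4 = -129.3.
Solving simultaneously: T_3 = 213.2 N, T_4 = 1083 N.

T_4 ≈ 1080 N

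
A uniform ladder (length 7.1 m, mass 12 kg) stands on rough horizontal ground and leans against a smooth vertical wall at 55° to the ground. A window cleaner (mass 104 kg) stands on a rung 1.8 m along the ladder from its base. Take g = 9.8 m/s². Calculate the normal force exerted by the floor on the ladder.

N_floor ≈ 1140 N

ΣF_y = 0: N_floor = 12×9.8 + 104×9.8 = 1136.8 N.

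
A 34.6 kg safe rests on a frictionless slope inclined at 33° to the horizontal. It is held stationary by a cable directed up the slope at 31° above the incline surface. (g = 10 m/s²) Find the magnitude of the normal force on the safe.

Take axes along and perpendicular to the incline. Weight components: W sin 33° = 188.4 N down-slope, W cos 33° = 290.2 N into the surface.
Along incline: T cos 31° = W sin 33° → T = 219.8 N.
Perpendicular: N = W cos 33° − T sin 31° = 177 N.

N ≈ 177 N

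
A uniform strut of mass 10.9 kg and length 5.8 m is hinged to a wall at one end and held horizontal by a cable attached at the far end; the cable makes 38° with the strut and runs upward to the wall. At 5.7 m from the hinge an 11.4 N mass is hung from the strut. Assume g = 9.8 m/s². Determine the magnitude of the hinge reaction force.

|H| ≈ 98.6 N

Take torques about the hinge: T sin 38° · 5.8 = 10.9×9.8×2.9 + 11.4×5.7 = 374.76 N·m.
So T = 374.76 / (0.6157 × 5.8) = 104.95 N.
ΣF_x = 0: H_x = T cos 38° = 82.701 N.
ΣF_y = 0: H_y = (10.9×9.8 + 11.4) − T sin 38° = 118.22 − 64.613 = 53.607 N.
|H| = √(H_x² + H_y²) = √((82.701)² + (53.607)²) = 98.556 N.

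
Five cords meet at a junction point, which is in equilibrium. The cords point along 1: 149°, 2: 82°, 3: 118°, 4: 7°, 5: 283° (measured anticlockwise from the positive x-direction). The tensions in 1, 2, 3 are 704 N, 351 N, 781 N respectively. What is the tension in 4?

Resolve: ΣF_x = 704 cos 149° + 351 cos 82° + 781 cos 118° + T_4 cos 7° + T_5 cos 283° = 0.
        ΣF_y = 704 sin 149° + 351 sin 82° + 781 sin 118° + T_4 sin 7° + T_5 sin 283° = 0.
The known terms sum to (-921.3, 1400) N, so 0.9925 T_4 + 0.2250 T_5 = 921.3 and 0.1219 T_4 − 0.9744 T_5 = -1400.
Solving simultaneously: T_4 = 586 N, T_5 = 1510 N.

T_4 ≈ 586 N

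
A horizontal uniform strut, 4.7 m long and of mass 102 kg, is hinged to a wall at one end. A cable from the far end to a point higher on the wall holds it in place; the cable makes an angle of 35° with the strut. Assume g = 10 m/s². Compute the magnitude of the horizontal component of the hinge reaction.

Take torques about the hinge: T sin 35° · 4.7 = 102×10×2.35 = 2397 N·m.
So T = 2397 / (0.5736 × 4.7) = 889.16 N.
ΣF_x = 0: H_x = T cos 35° = 728.36 N.

H_x ≈ 728 N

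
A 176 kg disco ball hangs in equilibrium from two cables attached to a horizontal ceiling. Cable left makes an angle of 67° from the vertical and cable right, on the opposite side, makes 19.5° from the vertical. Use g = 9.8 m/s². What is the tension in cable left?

Angles from the horizontal: cable left is 90° − 67° = 23°, cable right is 90° − 19.5° = 70.5°.
Weight W = 176 × 9.8 = 1725 N acts straight down.
Horizontal: T_left cos 23° = T_right cos 70.5°  →  T_right = 2.758 T_left.
Vertical: T_left sin 23° + T_right sin 70.5° = 1725.
Substituting the horizontal relation into the vertical equation gives 2.99 T_left = 1725, so T_left = 576.8 N.

T_left ≈ 577 N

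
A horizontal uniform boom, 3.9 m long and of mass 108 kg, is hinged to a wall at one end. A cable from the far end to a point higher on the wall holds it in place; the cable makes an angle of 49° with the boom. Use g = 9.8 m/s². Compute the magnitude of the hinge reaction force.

Take torques about the hinge: T sin 49° · 3.9 = 108×9.8×1.95 = 2063.9 N·m.
So T = 2063.9 / (0.7547 × 3.9) = 701.2 N.
ΣF_x = 0: H_x = T cos 49° = 460.03 N.
ΣF_y = 0: H_y = (108×9.8) − T sin 49° = 1058.4 − 529.2 = 529.2 N.
|H| = √(H_x² + H_y²) = √((460.03)² + (529.2)²) = 701.2 N.

|H| ≈ 701 N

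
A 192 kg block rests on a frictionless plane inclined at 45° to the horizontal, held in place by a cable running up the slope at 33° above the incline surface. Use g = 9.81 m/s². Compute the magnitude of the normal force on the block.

Take axes along and perpendicular to the incline. Weight components: W sin 45° = 1332 N down-slope, W cos 45° = 1332 N into the surface.
Along incline: T cos 33° = W sin 45° → T = 1588 N.
Perpendicular: N = W cos 45° − T sin 33° = 466.9 N.

N ≈ 467 N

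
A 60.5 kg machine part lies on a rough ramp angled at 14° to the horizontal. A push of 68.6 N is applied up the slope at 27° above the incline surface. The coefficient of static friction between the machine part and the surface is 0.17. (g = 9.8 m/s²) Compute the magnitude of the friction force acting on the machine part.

Axes along / perpendicular to the incline. W sin 14° = 143.4 N down-slope; W cos 14° = 575.3 N into the surface.
Perpendicular: N = W cos 14° − P sin 27° = 575.3 − 31.14 = 544.1 N.
Along incline: P cos 27° + f = W sin 14° (friction acts up-slope) → f = 143.4 − 61.12 = 82.31 N.
|f| = 82.31 N ≤ μN = 92.5 N, so the machine part is indeed static.

f ≈ 82.3 N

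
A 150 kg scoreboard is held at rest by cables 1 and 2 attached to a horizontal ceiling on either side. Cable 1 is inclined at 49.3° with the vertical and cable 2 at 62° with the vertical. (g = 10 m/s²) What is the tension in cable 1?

T_1 ≈ 1420 N

Angles from the horizontal: cable 1 is 90° − 49.3° = 40.7°, cable 2 is 90° − 62° = 28°.
Weight W = 150 × 10 = 1500 N acts straight down.
Horizontal: T_1 cos 40.7° = T_2 cos 28°  →  T_2 = 0.8586 T_1.
Vertical: T_1 sin 40.7° + T_2 sin 28° = 1500.
Substituting the horizontal relation into the vertical equation gives 1.055 T_1 = 1500, so T_1 = 1422 N.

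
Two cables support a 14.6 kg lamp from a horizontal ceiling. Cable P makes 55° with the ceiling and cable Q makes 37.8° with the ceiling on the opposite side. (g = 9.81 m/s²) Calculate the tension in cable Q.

T_Q ≈ 82.2 N

Weight W = 14.6 × 9.81 = 143.2 N acts straight down.
Horizontal: T_P cos 55° = T_Q cos 37.8°  →  T_P = 1.378 T_Q.
Vertical: T_P sin 55° + T_Q sin 37.8° = 143.2.
Substituting the horizontal relation into the vertical equation gives 1.741 T_Q = 143.2, so T_Q = 82.25 N.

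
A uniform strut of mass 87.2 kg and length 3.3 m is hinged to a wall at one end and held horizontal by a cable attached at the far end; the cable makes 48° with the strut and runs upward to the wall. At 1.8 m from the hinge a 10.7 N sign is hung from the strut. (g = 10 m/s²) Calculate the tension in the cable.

T ≈ 595 N

Take torques about the hinge: T sin 48° · 3.3 = 87.2×10×1.65 + 10.7×1.8 = 1458.1 N·m.
So T = 1458.1 / (0.7431 × 3.3) = 594.55 N.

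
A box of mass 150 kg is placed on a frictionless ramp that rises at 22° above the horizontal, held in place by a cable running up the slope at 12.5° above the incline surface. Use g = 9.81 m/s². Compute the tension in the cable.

T ≈ 565 N

Take axes along and perpendicular to the incline. Weight components: W sin 22° = 551.2 N down-slope, W cos 22° = 1364 N into the surface.
Along incline: T cos 12.5° = W sin 22° → T = 564.6 N.
Perpendicular: N = W cos 22° − T sin 12.5° = 1242 N.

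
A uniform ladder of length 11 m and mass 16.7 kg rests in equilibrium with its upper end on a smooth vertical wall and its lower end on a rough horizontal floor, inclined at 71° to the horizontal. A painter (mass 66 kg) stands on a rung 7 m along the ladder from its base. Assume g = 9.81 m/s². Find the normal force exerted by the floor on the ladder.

ΣF_y = 0: N_floor = 16.7×9.81 + 66×9.81 = 811.29 N.

N_floor ≈ 811 N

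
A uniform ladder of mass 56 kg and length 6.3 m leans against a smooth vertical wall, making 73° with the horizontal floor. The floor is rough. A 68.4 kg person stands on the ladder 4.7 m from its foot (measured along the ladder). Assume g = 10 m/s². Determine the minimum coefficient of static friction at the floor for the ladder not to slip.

ΣF_y = 0: N_floor = 56×10 + 68.4×10 = 1244 N.
Torques about the foot: N_wall · 6.3 sin 73° = 56×10×3.15 cos 73° + 68.4×10×4.7 cos 73° → N_wall = 241.61 N.
ΣF_x = 0: f_floor = N_wall = 241.61 N.
μ_min = f_floor / N_floor = 241.61 / 1244 = 0.1942.

μ_min ≈ 0.194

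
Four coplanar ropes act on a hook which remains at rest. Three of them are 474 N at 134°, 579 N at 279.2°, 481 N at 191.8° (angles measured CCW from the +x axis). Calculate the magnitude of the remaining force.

F ≈ 780 N

Sum the known components: ΣF_x = -707.5 N, ΣF_y = -328.9 N.
For equilibrium the remaining force must supply (−ΣF_x, −ΣF_y) = (707.5, 328.9) N.
Magnitude = √((707.5)² + (328.9)²) = 780.3 N; direction = atan2(328.9, 707.5) = 24.9°.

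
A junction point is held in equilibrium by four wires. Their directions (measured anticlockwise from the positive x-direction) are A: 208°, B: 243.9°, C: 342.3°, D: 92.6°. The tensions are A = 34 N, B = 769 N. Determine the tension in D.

Resolve: ΣF_x = 34 cos 208° + 769 cos 243.9° + T_C cos 342.3° + T_D cos 92.6° = 0.
        ΣF_y = 34 sin 208° + 769 sin 243.9° + T_C sin 342.3° + T_D sin 92.6° = 0.
The known terms sum to (-368.3, -706.5) N, so 0.9527 T_C − 0.0454 T_D = 368.3 and -0.3040 T_C + 0.9990 T_D = 706.5.
Solving simultaneously: T_C = 426.5 N, T_D = 837.1 N.

T_D ≈ 837 N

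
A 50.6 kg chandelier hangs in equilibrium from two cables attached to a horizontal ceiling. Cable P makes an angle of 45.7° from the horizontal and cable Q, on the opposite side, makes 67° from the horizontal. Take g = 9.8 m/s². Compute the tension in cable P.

T_P ≈ 210 N

Weight W = 50.6 × 9.8 = 495.9 N acts straight down.
Horizontal: T_P cos 45.7° = T_Q cos 67°  →  T_Q = 1.787 T_P.
Vertical: T_P sin 45.7° + T_Q sin 67° = 495.9.
Substituting the horizontal relation into the vertical equation gives 2.361 T_P = 495.9, so T_P = 210 N.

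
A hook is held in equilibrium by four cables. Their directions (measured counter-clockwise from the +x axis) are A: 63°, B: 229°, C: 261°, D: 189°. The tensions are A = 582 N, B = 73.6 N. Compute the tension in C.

T_C ≈ 445 N

Resolve: ΣF_x = 582 cos 63° + 73.6 cos 229° + T_C cos 261° + T_D cos 189° = 0.
        ΣF_y = 582 sin 63° + 73.6 sin 229° + T_C sin 261° + T_D sin 189° = 0.
The known terms sum to (215.9, 463) N, so -0.1564 T_C − 0.9877 T_D = -215.9 and -0.9877 T_C − 0.1564 T_D = -463.
Solving simultaneously: T_C = 445.3 N, T_D = 148.1 N.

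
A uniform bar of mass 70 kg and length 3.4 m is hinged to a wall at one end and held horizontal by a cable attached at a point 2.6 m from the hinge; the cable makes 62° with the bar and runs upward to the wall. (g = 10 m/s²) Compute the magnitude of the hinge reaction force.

|H| ≈ 343 N

Take torques about the hinge: T sin 62° · 2.6 = 70×10×1.7 = 1190 N·m.
So T = 1190 / (0.8829 × 2.6) = 518.37 N.
ΣF_x = 0: H_x = T cos 62° = 243.36 N.
ΣF_y = 0: H_y = (70×10) − T sin 62° = 700 − 457.69 = 242.31 N.
|H| = √(H_x² + H_y²) = √((243.36)² + (242.31)²) = 343.42 N.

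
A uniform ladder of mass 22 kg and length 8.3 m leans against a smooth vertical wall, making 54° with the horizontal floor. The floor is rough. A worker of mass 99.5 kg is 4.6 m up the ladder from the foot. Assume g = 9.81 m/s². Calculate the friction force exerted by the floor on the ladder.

Torques about the foot: N_wall · 8.3 sin 54° = 22×9.81×4.15 cos 54° + 99.5×9.81×4.6 cos 54° → N_wall = 471.44 N.
ΣF_x = 0: f_floor = N_wall = 471.44 N.

f ≈ 471 N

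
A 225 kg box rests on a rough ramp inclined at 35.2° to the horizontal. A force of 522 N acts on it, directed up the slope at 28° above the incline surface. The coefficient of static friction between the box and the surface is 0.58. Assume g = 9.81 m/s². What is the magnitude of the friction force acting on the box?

f ≈ 811 N

Axes along / perpendicular to the incline. W sin 35.2° = 1272 N down-slope; W cos 35.2° = 1804 N into the surface.
Perpendicular: N = W cos 35.2° − P sin 28° = 1804 − 245.1 = 1559 N.
Along incline: P cos 28° + f = W sin 35.2° (friction acts up-slope) → f = 1272 − 460.9 = 811.4 N.
|f| = 811.4 N ≤ μN = 904 N, so the box is indeed static.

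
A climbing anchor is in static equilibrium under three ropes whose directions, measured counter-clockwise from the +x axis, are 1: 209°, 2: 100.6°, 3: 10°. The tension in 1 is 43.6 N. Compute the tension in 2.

Resolve: ΣF_x = 43.6 cos 209° + T_2 cos 100.6° + T_3 cos 10° = 0.
        ΣF_y = 43.6 sin 209° + T_2 sin 100.6° + T_3 sin 10° = 0.
The known terms sum to (-38.13, -21.14) N, so -0.1840 T_2 + 0.9848 T_3 = 38.13 and 0.9829 T_2 + 0.1736 T_3 = 21.14.
Solving simultaneously: T_2 = 14.20 N, T_3 = 41.37 N.

T_2 ≈ 14.2 N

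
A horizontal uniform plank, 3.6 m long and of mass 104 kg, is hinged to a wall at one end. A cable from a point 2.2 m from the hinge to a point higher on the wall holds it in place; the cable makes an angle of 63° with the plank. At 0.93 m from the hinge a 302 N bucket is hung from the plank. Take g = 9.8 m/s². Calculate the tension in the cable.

Take torques about the hinge: T sin 63° · 2.2 = 104×9.8×1.8 + 302×0.93 = 2115.4 N·m.
So T = 2115.4 / (0.8910 × 2.2) = 1079.2 N.

T ≈ 1080 N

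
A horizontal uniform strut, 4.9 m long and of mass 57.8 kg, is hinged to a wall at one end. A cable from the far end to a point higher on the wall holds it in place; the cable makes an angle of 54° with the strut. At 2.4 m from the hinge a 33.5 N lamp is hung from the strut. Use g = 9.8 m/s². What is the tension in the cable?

T ≈ 370 N

Take torques about the hinge: T sin 54° · 4.9 = 57.8×9.8×2.45 + 33.5×2.4 = 1468.2 N·m.
So T = 1468.2 / (0.8090 × 4.9) = 370.36 N.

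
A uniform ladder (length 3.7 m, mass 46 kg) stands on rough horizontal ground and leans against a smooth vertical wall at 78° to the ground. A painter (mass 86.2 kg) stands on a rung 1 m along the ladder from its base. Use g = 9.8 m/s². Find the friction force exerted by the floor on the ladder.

f ≈ 96.4 N

Torques about the foot: N_wall · 3.7 sin 78° = 46×9.8×1.85 cos 78° + 86.2×9.8×1 cos 78° → N_wall = 96.44 N.
ΣF_x = 0: f_floor = N_wall = 96.44 N.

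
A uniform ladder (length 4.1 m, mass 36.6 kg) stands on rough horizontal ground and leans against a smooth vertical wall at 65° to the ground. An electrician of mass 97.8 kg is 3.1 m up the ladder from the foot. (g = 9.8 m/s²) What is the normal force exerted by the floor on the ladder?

ΣF_y = 0: N_floor = 36.6×9.8 + 97.8×9.8 = 1317.1 N.

N_floor ≈ 1320 N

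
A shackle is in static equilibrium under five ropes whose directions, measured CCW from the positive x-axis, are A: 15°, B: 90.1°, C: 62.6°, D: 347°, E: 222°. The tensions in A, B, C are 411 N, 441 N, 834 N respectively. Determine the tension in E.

Resolve: ΣF_x = 411 cos 15° + 441 cos 90.1° + 834 cos 62.6° + T_D cos 347° + T_E cos 222° = 0.
        ΣF_y = 411 sin 15° + 441 sin 90.1° + 834 sin 62.6° + T_D sin 347° + T_E sin 222° = 0.
The known terms sum to (780, 1288) N, so 0.9744 T_D − 0.7431 T_E = -780 and -0.2250 T_D − 0.6691 T_E = -1288.
Solving simultaneously: T_D = 531.1 N, T_E = 1746 N.

T_E ≈ 1750 N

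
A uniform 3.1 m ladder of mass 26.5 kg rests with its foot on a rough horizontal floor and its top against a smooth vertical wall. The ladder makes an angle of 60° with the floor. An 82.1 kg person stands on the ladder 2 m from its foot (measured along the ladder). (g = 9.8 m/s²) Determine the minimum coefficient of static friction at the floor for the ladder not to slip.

ΣF_y = 0: N_floor = 26.5×9.8 + 82.1×9.8 = 1064.3 N.
Torques about the foot: N_wall · 3.1 sin 60° = 26.5×9.8×1.55 cos 60° + 82.1×9.8×2 cos 60° → N_wall = 374.66 N.
ΣF_x = 0: f_floor = N_wall = 374.66 N.
μ_min = f_floor / N_floor = 374.66 / 1064.3 = 0.352.

μ_min ≈ 0.352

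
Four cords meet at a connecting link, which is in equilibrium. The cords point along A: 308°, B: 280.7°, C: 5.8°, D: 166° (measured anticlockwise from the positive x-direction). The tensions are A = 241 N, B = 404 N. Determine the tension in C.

T_C ≈ 1520 N

Resolve: ΣF_x = 241 cos 308° + 404 cos 280.7° + T_C cos 5.8° + T_D cos 166° = 0.
        ΣF_y = 241 sin 308° + 404 sin 280.7° + T_C sin 5.8° + T_D sin 166° = 0.
The known terms sum to (223.4, -586.9) N, so 0.9949 T_C − 0.9703 T_D = -223.4 and 0.1011 T_C + 0.2419 T_D = 586.9.
Solving simultaneously: T_C = 1522 N, T_D = 1790 N.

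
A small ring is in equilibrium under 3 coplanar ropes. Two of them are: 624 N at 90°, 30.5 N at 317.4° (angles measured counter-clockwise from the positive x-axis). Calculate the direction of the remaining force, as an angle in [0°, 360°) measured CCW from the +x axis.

Sum the known components: ΣF_x = 22.45 N, ΣF_y = 603.4 N.
For equilibrium the remaining force must supply (−ΣF_x, −ΣF_y) = (-22.45, -603.4) N.
Magnitude = √((-22.45)² + (-603.4)²) = 603.8 N; direction = atan2(-603.4, -22.45) = 267.9°.

θ ≈ 268°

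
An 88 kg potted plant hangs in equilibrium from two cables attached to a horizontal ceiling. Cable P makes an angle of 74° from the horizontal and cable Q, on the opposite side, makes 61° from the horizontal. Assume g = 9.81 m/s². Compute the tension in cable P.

T_P ≈ 592 N

Weight W = 88 × 9.81 = 863.3 N acts straight down.
Horizontal: T_P cos 74° = T_Q cos 61°  →  T_Q = 0.5685 T_P.
Vertical: T_P sin 74° + T_Q sin 61° = 863.3.
Substituting the horizontal relation into the vertical equation gives 1.459 T_P = 863.3, so T_P = 591.9 N.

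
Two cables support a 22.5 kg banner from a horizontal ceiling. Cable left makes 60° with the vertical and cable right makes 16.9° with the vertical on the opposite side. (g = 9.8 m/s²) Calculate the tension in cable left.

T_left ≈ 65.8 N

Angles from the horizontal: cable left is 90° − 60° = 30°, cable right is 90° − 16.9° = 73.1°.
Weight W = 22.5 × 9.8 = 220.5 N acts straight down.
Horizontal: T_left cos 30° = T_right cos 73.1°  →  T_right = 2.979 T_left.
Vertical: T_left sin 30° + T_right sin 73.1° = 220.5.
Substituting the horizontal relation into the vertical equation gives 3.35 T_left = 220.5, so T_left = 65.81 N.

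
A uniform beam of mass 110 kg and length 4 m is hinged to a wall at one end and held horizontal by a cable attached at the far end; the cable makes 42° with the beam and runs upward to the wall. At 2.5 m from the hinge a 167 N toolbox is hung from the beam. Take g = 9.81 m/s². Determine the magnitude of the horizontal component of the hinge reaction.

H_x ≈ 715 N

Take torques about the hinge: T sin 42° · 4 = 110×9.81×2 + 167×2.5 = 2575.7 N·m.
So T = 2575.7 / (0.6691 × 4) = 962.33 N.
ΣF_x = 0: H_x = T cos 42° = 715.15 N.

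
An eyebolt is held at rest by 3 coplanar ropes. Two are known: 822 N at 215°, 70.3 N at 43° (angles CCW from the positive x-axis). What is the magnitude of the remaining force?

Sum the known components: ΣF_x = -621.9 N, ΣF_y = -423.5 N.
For equilibrium the remaining force must supply (−ΣF_x, −ΣF_y) = (621.9, 423.5) N.
Magnitude = √((621.9)² + (423.5)²) = 752.4 N; direction = atan2(423.5, 621.9) = 34.3°.

F ≈ 752 N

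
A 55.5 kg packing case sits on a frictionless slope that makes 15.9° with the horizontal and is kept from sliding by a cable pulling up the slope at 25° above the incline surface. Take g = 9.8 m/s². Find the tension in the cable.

T ≈ 164 N

Take axes along and perpendicular to the incline. Weight components: W sin 15.9° = 149 N down-slope, W cos 15.9° = 523.1 N into the surface.
Along incline: T cos 25° = W sin 15.9° → T = 164.4 N.
Perpendicular: N = W cos 15.9° − T sin 25° = 453.6 N.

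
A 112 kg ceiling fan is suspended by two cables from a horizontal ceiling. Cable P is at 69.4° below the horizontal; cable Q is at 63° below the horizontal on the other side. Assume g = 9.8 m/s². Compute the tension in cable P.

T_P ≈ 675 N

Weight W = 112 × 9.8 = 1098 N acts straight down.
Horizontal: T_P cos 69.4° = T_Q cos 63°  →  T_Q = 0.775 T_P.
Vertical: T_P sin 69.4° + T_Q sin 63° = 1098.
Substituting the horizontal relation into the vertical equation gives 1.627 T_P = 1098, so T_P = 674.8 N.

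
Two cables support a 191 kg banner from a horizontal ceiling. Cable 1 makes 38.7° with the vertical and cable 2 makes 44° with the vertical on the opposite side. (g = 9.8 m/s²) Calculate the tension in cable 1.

T_1 ≈ 1310 N

Angles from the horizontal: cable 1 is 90° − 38.7° = 51.3°, cable 2 is 90° − 44° = 46°.
Weight W = 191 × 9.8 = 1872 N acts straight down.
Horizontal: T_1 cos 51.3° = T_2 cos 46°  →  T_2 = 0.9001 T_1.
Vertical: T_1 sin 51.3° + T_2 sin 46° = 1872.
Substituting the horizontal relation into the vertical equation gives 1.428 T_1 = 1872, so T_1 = 1311 N.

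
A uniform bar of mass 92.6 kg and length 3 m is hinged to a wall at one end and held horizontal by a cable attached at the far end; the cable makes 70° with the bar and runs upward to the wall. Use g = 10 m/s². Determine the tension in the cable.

T ≈ 493 N

Take torques about the hinge: T sin 70° · 3 = 92.6×10×1.5 = 1389 N·m.
So T = 1389 / (0.9397 × 3) = 492.71 N.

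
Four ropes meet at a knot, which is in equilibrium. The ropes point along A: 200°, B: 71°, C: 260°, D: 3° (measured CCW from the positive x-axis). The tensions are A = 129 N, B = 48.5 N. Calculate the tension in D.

Resolve: ΣF_x = 129 cos 200° + 48.5 cos 71° + T_C cos 260° + T_D cos 3° = 0.
        ΣF_y = 129 sin 200° + 48.5 sin 71° + T_C sin 260° + T_D sin 3° = 0.
The known terms sum to (-105.4, 1.737) N, so -0.1736 T_C + 0.9986 T_D = 105.4 and -0.9848 T_C + 0.0523 T_D = -1.737.
Solving simultaneously: T_C = 7.443 N, T_D = 106.9 N.

T_D ≈ 107 N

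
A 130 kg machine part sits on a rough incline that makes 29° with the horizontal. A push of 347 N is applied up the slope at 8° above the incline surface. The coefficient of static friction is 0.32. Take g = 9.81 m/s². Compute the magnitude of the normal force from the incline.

N ≈ 1070 N

Axes along / perpendicular to the incline. W sin 29° = 618.3 N down-slope; W cos 29° = 1115 N into the surface.
Perpendicular: N = W cos 29° − P sin 8° = 1115 − 48.29 = 1067 N.
Along incline: P cos 8° + f = W sin 29° (friction acts up-slope) → f = 618.3 − 343.6 = 274.7 N.
|f| = 274.7 N ≤ μN = 341.5 N, so the machine part is indeed static.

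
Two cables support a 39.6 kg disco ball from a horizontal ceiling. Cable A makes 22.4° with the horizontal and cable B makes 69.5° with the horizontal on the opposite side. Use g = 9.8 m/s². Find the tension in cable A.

T_A ≈ 136 N

Weight W = 39.6 × 9.8 = 388.1 N acts straight down.
Horizontal: T_A cos 22.4° = T_B cos 69.5°  →  T_B = 2.64 T_A.
Vertical: T_A sin 22.4° + T_B sin 69.5° = 388.1.
Substituting the horizontal relation into the vertical equation gives 2.854 T_A = 388.1, so T_A = 136 N.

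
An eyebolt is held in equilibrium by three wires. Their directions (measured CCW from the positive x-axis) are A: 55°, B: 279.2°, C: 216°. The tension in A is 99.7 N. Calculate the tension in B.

Resolve: ΣF_x = 99.7 cos 55° + T_B cos 279.2° + T_C cos 216° = 0.
        ΣF_y = 99.7 sin 55° + T_B sin 279.2° + T_C sin 216° = 0.
The known terms sum to (57.19, 81.67) N, so 0.1599 T_B − 0.8090 T_C = -57.19 and -0.9871 T_B − 0.5878 T_C = -81.67.
Solving simultaneously: T_B = 36.37 N, T_C = 77.87 N.

T_B ≈ 36.4 N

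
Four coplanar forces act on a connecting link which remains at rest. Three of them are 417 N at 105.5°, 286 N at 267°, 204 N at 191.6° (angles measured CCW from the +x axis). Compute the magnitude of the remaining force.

F ≈ 335 N

Sum the known components: ΣF_x = -326.2 N, ΣF_y = 75.21 N.
For equilibrium the remaining force must supply (−ΣF_x, −ΣF_y) = (326.2, -75.21) N.
Magnitude = √((326.2)² + (-75.21)²) = 334.8 N; direction = atan2(-75.21, 326.2) = 347.0°.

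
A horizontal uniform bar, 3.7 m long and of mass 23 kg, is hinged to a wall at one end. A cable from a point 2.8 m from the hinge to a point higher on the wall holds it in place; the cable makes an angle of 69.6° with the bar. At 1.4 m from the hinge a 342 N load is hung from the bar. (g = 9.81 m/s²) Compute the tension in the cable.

T ≈ 341 N

Take torques about the hinge: T sin 69.6° · 2.8 = 23×9.81×1.85 + 342×1.4 = 896.22 N·m.
So T = 896.22 / (0.9373 × 2.8) = 341.49 N.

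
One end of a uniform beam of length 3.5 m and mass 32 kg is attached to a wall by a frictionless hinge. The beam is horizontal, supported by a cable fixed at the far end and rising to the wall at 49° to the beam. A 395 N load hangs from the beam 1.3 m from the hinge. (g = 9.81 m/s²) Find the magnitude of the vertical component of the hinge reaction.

Take torques about the hinge: T sin 49° · 3.5 = 32×9.81×1.75 + 395×1.3 = 1062.9 N·m.
So T = 1062.9 / (0.7547 × 3.5) = 402.37 N.
ΣF_y = 0: H_y = (32×9.81 + 395) − T sin 49° = 708.92 − 303.67 = 405.25 N.

|H_y| ≈ 405 N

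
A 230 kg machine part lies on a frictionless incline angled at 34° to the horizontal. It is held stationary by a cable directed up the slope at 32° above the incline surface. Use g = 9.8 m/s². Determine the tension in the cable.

T ≈ 1490 N

Take axes along and perpendicular to the incline. Weight components: W sin 34° = 1260 N down-slope, W cos 34° = 1869 N into the surface.
Along incline: T cos 32° = W sin 34° → T = 1486 N.
Perpendicular: N = W cos 34° − T sin 32° = 1081 N.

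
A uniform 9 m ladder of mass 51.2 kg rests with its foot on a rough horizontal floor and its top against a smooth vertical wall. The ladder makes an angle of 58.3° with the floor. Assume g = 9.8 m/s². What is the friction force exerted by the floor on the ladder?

Torques about the foot: N_wall · 9 sin 58.3° = 51.2×9.8×4.5 cos 58.3° → N_wall = 154.95 N.
ΣF_x = 0: f_floor = N_wall = 154.95 N.

f ≈ 155 N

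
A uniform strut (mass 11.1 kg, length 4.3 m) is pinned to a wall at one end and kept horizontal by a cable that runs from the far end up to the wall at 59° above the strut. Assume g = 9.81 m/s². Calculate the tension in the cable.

T ≈ 63.5 N

Take torques about the hinge: T sin 59° · 4.3 = 11.1×9.81×2.15 = 234.12 N·m.
So T = 234.12 / (0.8572 × 4.3) = 63.518 N.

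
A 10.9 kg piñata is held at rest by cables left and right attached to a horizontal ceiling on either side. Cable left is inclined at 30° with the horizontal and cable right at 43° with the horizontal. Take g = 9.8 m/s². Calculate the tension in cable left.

Weight W = 10.9 × 9.8 = 106.8 N acts straight down.
Horizontal: T_left cos 30° = T_right cos 43°  →  T_right = 1.184 T_left.
Vertical: T_left sin 30° + T_right sin 43° = 106.8.
Substituting the horizontal relation into the vertical equation gives 1.308 T_left = 106.8, so T_left = 81.69 N.

T_left ≈ 81.7 N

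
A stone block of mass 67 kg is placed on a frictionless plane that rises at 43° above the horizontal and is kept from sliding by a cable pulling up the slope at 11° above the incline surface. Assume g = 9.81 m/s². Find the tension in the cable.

Take axes along and perpendicular to the incline. Weight components: W sin 43° = 448.3 N down-slope, W cos 43° = 480.7 N into the surface.
Along incline: T cos 11° = W sin 43° → T = 456.6 N.
Perpendicular: N = W cos 43° − T sin 11° = 393.6 N.

T ≈ 457 N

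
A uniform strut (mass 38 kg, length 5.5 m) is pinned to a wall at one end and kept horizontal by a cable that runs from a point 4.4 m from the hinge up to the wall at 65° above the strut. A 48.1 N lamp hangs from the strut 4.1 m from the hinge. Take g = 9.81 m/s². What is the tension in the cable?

Take torques about the hinge: T sin 65° · 4.4 = 38×9.81×2.75 + 48.1×4.1 = 1222.4 N·m.
So T = 1222.4 / (0.9063 × 4.4) = 306.53 N.

T ≈ 307 N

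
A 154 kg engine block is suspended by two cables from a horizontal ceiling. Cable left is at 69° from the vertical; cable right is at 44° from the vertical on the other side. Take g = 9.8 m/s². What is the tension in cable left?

T_left ≈ 1140 N

Angles from the horizontal: cable left is 90° − 69° = 21°, cable right is 90° − 44° = 46°.
Weight W = 154 × 9.8 = 1509 N acts straight down.
Horizontal: T_left cos 21° = T_right cos 46°  →  T_right = 1.344 T_left.
Vertical: T_left sin 21° + T_right sin 46° = 1509.
Substituting the horizontal relation into the vertical equation gives 1.325 T_left = 1509, so T_left = 1139 N.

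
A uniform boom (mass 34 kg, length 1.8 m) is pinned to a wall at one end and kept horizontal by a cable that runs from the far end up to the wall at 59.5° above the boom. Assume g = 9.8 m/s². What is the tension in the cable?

T ≈ 193 N

Take torques about the hinge: T sin 59.5° · 1.8 = 34×9.8×0.9 = 299.88 N·m.
So T = 299.88 / (0.8616 × 1.8) = 193.35 N.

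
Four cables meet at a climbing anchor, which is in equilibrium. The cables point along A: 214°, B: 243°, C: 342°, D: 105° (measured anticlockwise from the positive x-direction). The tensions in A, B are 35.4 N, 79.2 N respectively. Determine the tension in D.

T_D ≈ 127 N

Resolve: ΣF_x = 35.4 cos 214° + 79.2 cos 243° + T_C cos 342° + T_D cos 105° = 0.
        ΣF_y = 35.4 sin 214° + 79.2 sin 243° + T_C sin 342° + T_D sin 105° = 0.
The known terms sum to (-65.3, -90.36) N, so 0.9511 T_C − 0.2588 T_D = 65.3 and -0.3090 T_C + 0.9659 T_D = 90.36.
Solving simultaneously: T_C = 103.1 N, T_D = 126.5 N.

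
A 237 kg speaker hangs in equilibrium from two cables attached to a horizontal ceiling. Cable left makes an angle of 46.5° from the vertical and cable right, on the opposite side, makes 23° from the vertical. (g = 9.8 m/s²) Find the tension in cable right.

T_right ≈ 1800 N

Angles from the horizontal: cable left is 90° − 46.5° = 43.5°, cable right is 90° − 23° = 67°.
Weight W = 237 × 9.8 = 2323 N acts straight down.
Horizontal: T_left cos 43.5° = T_right cos 67°  →  T_left = 0.5387 T_right.
Vertical: T_left sin 43.5° + T_right sin 67° = 2323.
Substituting the horizontal relation into the vertical equation gives 1.291 T_right = 2323, so T_right = 1799 N.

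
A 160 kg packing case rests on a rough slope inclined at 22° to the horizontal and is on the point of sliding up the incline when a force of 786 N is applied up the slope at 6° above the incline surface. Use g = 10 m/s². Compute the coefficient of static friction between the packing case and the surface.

μ ≈ 0.130

On the verge of sliding up the incline, friction is at its maximum μN and acts down the slope.
Perpendicular to incline: N = W cos 22° − P sin 6° = 1483 − 82.16 = 1401 N.
Along incline: P cos 6° − μN = W sin 22° → μ = −(W sin 22° − P cos 6°) / N = 0.1301.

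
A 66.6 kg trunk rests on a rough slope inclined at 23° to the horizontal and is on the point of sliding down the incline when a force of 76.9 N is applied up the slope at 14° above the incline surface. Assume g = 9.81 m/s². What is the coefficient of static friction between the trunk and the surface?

μ ≈ 0.310

On the verge of sliding down the incline, friction is at its maximum μN and acts up the slope.
Perpendicular to incline: N = W cos 23° − P sin 14° = 601.4 − 18.6 = 582.8 N.
Along incline: P cos 14° + μN = W sin 23° → μ = (W sin 23° − P cos 14°) / N = 0.31.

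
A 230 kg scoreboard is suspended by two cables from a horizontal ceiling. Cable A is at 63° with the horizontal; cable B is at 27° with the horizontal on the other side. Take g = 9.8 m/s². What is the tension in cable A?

T_A ≈ 2010 N

Weight W = 230 × 9.8 = 2254 N acts straight down.
Horizontal: T_A cos 63° = T_B cos 27°  →  T_B = 0.5095 T_A.
Vertical: T_A sin 63° + T_B sin 27° = 2254.
Substituting the horizontal relation into the vertical equation gives 1.122 T_A = 2254, so T_A = 2008 N.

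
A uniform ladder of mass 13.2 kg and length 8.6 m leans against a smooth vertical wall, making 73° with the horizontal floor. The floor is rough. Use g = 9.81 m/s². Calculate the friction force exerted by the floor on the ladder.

f ≈ 19.8 N

Torques about the foot: N_wall · 8.6 sin 73° = 13.2×9.81×4.3 cos 73° → N_wall = 19.795 N.
ΣF_x = 0: f_floor = N_wall = 19.795 N.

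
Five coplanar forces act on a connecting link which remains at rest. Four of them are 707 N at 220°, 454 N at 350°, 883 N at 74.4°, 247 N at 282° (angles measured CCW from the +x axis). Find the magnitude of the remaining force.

Sum the known components: ΣF_x = 194.3 N, ΣF_y = 75.58 N.
For equilibrium the remaining force must supply (−ΣF_x, −ΣF_y) = (-194.3, -75.58) N.
Magnitude = √((-194.3)² + (-75.58)²) = 208.5 N; direction = atan2(-75.58, -194.3) = 201.3°.

F ≈ 209 N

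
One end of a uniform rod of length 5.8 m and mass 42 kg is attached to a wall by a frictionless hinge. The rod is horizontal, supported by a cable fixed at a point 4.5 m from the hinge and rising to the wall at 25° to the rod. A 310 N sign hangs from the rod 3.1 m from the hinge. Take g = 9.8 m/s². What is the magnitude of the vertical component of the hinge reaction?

Take torques about the hinge: T sin 25° · 4.5 = 42×9.8×2.9 + 310×3.1 = 2154.6 N·m.
So T = 2154.6 / (0.4226 × 4.5) = 1133 N.
ΣF_y = 0: H_y = (42×9.8 + 310) − T sin 25° = 721.6 − 478.81 = 242.79 N.

|H_y| ≈ 243 N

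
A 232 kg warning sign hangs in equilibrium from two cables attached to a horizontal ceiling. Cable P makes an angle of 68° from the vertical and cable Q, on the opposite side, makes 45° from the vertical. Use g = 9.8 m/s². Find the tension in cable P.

T_P ≈ 1750 N

Angles from the horizontal: cable P is 90° − 68° = 22°, cable Q is 90° − 45° = 45°.
Weight W = 232 × 9.8 = 2274 N acts straight down.
Horizontal: T_P cos 22° = T_Q cos 45°  →  T_Q = 1.311 T_P.
Vertical: T_P sin 22° + T_Q sin 45° = 2274.
Substituting the horizontal relation into the vertical equation gives 1.302 T_P = 2274, so T_P = 1747 N.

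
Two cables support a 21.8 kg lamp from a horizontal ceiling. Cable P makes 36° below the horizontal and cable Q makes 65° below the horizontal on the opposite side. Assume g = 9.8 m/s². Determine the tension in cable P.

T_P ≈ 92 N

Weight W = 21.8 × 9.8 = 213.6 N acts straight down.
Horizontal: T_P cos 36° = T_Q cos 65°  →  T_Q = 1.914 T_P.
Vertical: T_P sin 36° + T_Q sin 65° = 213.6.
Substituting the horizontal relation into the vertical equation gives 2.323 T_P = 213.6, so T_P = 91.98 N.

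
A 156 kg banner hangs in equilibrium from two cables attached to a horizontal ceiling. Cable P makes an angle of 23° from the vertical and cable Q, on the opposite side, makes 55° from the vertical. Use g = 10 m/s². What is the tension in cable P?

Angles from the horizontal: cable P is 90° − 23° = 67°, cable Q is 90° − 55° = 35°.
Weight W = 156 × 10 = 1560 N acts straight down.
Horizontal: T_P cos 67° = T_Q cos 35°  →  T_Q = 0.477 T_P.
Vertical: T_P sin 67° + T_Q sin 35° = 1560.
Substituting the horizontal relation into the vertical equation gives 1.194 T_P = 1560, so T_P = 1306 N.

T_P ≈ 1310 N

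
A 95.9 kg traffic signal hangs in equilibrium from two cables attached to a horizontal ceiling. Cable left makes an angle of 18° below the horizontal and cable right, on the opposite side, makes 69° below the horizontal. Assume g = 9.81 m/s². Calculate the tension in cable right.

T_right ≈ 896 N

Weight W = 95.9 × 9.81 = 940.8 N acts straight down.
Horizontal: T_left cos 18° = T_right cos 69°  →  T_left = 0.3768 T_right.
Vertical: T_left sin 18° + T_right sin 69° = 940.8.
Substituting the horizontal relation into the vertical equation gives 1.05 T_right = 940.8, so T_right = 896 N.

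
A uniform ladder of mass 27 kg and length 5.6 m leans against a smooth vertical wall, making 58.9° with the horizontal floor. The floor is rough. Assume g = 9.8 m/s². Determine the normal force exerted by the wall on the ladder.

Torques about the foot: N_wall · 5.6 sin 58.9° = 27×9.8×2.8 cos 58.9° → N_wall = 79.808 N.

N_wall ≈ 79.8 N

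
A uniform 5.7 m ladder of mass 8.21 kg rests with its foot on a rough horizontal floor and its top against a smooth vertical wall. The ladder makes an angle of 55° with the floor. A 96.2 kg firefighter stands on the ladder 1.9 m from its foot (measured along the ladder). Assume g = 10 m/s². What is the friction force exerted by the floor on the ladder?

Torques about the foot: N_wall · 5.7 sin 55° = 8.21×10×2.85 cos 55° + 96.2×10×1.9 cos 55° → N_wall = 253.28 N.
ΣF_x = 0: f_floor = N_wall = 253.28 N.

f ≈ 253 N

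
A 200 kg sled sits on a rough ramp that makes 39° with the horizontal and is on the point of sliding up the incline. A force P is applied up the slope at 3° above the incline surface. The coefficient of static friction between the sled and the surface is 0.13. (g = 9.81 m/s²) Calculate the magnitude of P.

On the verge of sliding up the incline, friction equals μN and acts down the slope.
Perpendicular: N + P sin 3° = W cos 39° = 1525 N.
Along incline: P cos 3° = W sin 39° + μN  with W sin 39° = 1235 N.
Solving the pair for P and N: P = 1425 N, N = 1450 N (and f = μN = 188.5 N).

P ≈ 1430 N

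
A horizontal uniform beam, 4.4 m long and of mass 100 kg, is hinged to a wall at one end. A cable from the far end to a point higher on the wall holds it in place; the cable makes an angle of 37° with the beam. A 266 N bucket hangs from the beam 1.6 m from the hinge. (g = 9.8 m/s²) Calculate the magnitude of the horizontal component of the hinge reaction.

H_x ≈ 779 N

Take torques about the hinge: T sin 37° · 4.4 = 100×9.8×2.2 + 266×1.6 = 2581.6 N·m.
So T = 2581.6 / (0.6018 × 4.4) = 974.93 N.
ΣF_x = 0: H_x = T cos 37° = 778.61 N.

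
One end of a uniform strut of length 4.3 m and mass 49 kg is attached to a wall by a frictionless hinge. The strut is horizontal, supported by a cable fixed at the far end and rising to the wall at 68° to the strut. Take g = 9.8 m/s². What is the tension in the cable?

Take torques about the hinge: T sin 68° · 4.3 = 49×9.8×2.15 = 1032.4 N·m.
So T = 1032.4 / (0.9272 × 4.3) = 258.96 N.

T ≈ 259 N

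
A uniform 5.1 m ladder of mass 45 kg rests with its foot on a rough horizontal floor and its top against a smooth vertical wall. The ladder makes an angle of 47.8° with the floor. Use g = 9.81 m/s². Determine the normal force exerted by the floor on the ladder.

N_floor ≈ 441 N

ΣF_y = 0: N_floor = 45×9.81 = 441.45 N.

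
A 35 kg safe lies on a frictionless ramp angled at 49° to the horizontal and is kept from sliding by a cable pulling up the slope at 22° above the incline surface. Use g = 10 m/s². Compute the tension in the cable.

T ≈ 285 N

Take axes along and perpendicular to the incline. Weight components: W sin 49° = 264.1 N down-slope, W cos 49° = 229.6 N into the surface.
Along incline: T cos 22° = W sin 49° → T = 284.9 N.
Perpendicular: N = W cos 49° − T sin 22° = 122.9 N.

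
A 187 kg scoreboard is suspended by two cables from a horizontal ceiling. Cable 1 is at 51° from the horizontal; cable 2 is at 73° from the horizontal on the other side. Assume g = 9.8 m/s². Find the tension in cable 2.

T_2 ≈ 1390 N

Weight W = 187 × 9.8 = 1833 N acts straight down.
Horizontal: T_1 cos 51° = T_2 cos 73°  →  T_1 = 0.4646 T_2.
Vertical: T_1 sin 51° + T_2 sin 73° = 1833.
Substituting the horizontal relation into the vertical equation gives 1.317 T_2 = 1833, so T_2 = 1391 N.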